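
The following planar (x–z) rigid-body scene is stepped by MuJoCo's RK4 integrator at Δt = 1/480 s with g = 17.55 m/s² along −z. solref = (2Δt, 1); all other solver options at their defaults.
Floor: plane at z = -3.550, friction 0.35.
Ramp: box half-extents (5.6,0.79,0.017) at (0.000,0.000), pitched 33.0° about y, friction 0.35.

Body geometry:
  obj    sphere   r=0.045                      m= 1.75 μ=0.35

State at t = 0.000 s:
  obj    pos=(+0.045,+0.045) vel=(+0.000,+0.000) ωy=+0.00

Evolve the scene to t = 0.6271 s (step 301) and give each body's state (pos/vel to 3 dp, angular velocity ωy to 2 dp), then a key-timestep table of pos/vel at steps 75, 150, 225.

State at t = 0.6271 s:
  obj    pos=(+1.171,-0.686) vel=(+3.591,-2.332) ωy=+95.13

Key-timestep trajectory:
   step    t(s)  obj.x    obj.z    obj.vx   obj.vz 
     75  0.1562   +0.115  -0.001  +0.895  -0.581
    150  0.3125   +0.325  -0.137  +1.789  -1.162
    225  0.4688   +0.674  -0.364  +2.684  -1.743


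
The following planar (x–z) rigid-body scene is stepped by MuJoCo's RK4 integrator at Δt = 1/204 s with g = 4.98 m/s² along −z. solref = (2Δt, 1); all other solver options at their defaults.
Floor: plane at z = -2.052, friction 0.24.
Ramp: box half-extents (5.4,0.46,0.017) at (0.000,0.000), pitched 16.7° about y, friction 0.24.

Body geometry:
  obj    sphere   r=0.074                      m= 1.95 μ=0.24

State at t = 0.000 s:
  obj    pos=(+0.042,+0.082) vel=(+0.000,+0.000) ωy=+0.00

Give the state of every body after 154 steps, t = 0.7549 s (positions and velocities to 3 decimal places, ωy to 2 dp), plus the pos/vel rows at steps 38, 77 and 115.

State at t = 0.7549 s:
  obj    pos=(+0.321,-0.001) vel=(+0.739,-0.222) ωy=+10.43

Key-timestep trajectory:
   step    t(s)  obj.x    obj.z    obj.vx   obj.vz 
     38  0.1863   +0.059  +0.077  +0.182  -0.055
     77  0.3775   +0.112  +0.061  +0.370  -0.111
    115  0.5637   +0.198  +0.036  +0.552  -0.166


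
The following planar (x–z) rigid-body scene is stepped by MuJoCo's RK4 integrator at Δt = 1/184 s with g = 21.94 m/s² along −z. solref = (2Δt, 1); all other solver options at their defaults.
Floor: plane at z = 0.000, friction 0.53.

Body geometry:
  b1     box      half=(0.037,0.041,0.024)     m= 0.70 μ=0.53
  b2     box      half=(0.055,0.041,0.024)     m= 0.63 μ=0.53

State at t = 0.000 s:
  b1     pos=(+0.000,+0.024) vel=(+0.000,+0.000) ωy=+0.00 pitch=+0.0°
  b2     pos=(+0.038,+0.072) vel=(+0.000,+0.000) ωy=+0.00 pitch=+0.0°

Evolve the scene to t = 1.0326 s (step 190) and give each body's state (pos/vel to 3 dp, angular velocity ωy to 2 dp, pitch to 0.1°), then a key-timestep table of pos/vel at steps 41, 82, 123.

State at t = 1.0326 s:
  b1     pos=(+0.000,+0.024) vel=(+0.000,+0.000) ωy=+0.00 pitch=+0.0°
  b2     pos=(+0.093,+0.055) vel=(+0.000,+0.000) ωy=+0.00 pitch=+90.0°

Key-timestep trajectory:
   step    t(s)  b1.x    b1.z    b1.vx   b1.vz   b2.x    b2.z    b2.vx   b2.vz 
     41  0.2228   +0.000  +0.024  -0.001  +0.000   +0.058  +0.059  +0.295  -0.443
     82  0.4457   +0.000  +0.024  +0.000  +0.000   +0.109  +0.059  -0.034  -0.005
    123  0.6685   +0.000  +0.024  +0.000  +0.000   +0.096  +0.055  +0.075  +0.058


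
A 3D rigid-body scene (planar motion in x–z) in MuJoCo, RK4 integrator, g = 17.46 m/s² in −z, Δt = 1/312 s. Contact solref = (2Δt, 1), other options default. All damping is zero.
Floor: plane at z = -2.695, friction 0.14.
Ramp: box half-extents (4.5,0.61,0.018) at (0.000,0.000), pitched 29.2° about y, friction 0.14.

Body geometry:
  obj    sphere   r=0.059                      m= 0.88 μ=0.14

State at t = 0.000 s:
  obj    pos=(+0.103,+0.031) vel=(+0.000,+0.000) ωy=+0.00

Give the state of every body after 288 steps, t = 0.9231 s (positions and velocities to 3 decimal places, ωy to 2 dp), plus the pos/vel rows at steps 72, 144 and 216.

State at t = 0.9231 s:
  obj    pos=(+2.477,-1.296) vel=(+5.148,-2.866) ωy=+83.50

Key-timestep trajectory:
   step    t(s)  obj.x    obj.z    obj.vx   obj.vz 
     72  0.2308   +0.251  -0.052  +1.292  -0.705
    144  0.4615   +0.696  -0.301  +2.570  -1.444
    216  0.6923   +1.438  -0.716  +3.858  -2.157


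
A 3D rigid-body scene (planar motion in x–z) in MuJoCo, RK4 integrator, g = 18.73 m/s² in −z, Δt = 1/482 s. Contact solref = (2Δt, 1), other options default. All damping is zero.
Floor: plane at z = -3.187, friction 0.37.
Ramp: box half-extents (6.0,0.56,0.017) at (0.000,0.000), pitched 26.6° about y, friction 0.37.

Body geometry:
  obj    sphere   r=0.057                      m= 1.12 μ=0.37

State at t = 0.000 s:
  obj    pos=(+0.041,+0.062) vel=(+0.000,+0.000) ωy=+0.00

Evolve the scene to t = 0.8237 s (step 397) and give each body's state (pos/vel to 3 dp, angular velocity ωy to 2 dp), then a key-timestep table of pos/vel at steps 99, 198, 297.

State at t = 0.8237 s:
  obj    pos=(+1.858,-0.848) vel=(+4.412,-2.209) ωy=+86.55

Key-timestep trajectory:
   step    t(s)  obj.x    obj.z    obj.vx   obj.vz 
     99  0.2054   +0.154  +0.006  +1.100  -0.551
    198  0.4108   +0.493  -0.164  +2.200  -1.102
    297  0.6162   +1.058  -0.447  +3.301  -1.653


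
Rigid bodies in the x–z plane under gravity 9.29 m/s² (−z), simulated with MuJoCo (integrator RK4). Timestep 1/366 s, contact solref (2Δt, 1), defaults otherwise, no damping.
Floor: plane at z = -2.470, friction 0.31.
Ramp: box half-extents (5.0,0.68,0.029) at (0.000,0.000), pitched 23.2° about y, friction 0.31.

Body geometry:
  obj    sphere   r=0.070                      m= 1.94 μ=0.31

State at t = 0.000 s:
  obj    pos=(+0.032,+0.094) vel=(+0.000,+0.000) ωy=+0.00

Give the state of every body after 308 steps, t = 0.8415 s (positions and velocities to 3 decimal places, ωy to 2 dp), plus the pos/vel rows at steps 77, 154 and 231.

State at t = 0.8415 s:
  obj    pos=(+0.883,-0.271) vel=(+2.022,-0.867) ωy=+31.42

Key-timestep trajectory:
   step    t(s)  obj.x    obj.z    obj.vx   obj.vz 
     77  0.2104   +0.085  +0.071  +0.506  -0.217
    154  0.4208   +0.245  +0.003  +1.011  -0.433
    231  0.6311   +0.511  -0.111  +1.517  -0.650


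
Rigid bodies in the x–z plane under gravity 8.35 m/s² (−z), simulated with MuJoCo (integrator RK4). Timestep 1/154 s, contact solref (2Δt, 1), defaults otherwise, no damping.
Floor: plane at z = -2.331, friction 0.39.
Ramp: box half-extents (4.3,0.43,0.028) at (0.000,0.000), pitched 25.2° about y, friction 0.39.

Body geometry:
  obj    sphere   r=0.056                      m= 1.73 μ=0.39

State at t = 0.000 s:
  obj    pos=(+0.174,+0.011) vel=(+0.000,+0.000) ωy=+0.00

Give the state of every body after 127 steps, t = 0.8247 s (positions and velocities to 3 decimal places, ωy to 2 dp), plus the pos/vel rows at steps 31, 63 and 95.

State at t = 0.8247 s:
  obj    pos=(+0.955,-0.357) vel=(+1.895,-0.892) ωy=+37.39

Key-timestep trajectory:
   step    t(s)  obj.x    obj.z    obj.vx   obj.vz 
     31  0.2013   +0.221  -0.011  +0.463  -0.218
     63  0.4091   +0.366  -0.080  +0.940  -0.442
     95  0.6169   +0.611  -0.195  +1.418  -0.667


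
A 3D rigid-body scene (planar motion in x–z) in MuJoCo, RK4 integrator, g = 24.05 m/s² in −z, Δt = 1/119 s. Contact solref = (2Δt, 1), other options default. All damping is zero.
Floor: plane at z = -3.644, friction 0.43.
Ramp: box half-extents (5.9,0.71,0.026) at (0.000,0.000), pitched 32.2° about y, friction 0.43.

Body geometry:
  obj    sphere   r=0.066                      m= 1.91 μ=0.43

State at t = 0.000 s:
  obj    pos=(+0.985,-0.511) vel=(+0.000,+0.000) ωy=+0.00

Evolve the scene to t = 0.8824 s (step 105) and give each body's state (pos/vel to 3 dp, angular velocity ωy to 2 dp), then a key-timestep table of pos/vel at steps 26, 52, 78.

State at t = 0.8824 s:
  obj    pos=(+4.000,-2.410) vel=(+6.833,-4.303) ωy=+122.35

Key-timestep trajectory:
   step    t(s)  obj.x    obj.z    obj.vx   obj.vz 
     26  0.2185   +1.170  -0.628  +1.692  -1.066
     52  0.4370   +1.724  -0.977  +3.384  -2.131
     78  0.6555   +2.649  -1.559  +5.076  -3.197


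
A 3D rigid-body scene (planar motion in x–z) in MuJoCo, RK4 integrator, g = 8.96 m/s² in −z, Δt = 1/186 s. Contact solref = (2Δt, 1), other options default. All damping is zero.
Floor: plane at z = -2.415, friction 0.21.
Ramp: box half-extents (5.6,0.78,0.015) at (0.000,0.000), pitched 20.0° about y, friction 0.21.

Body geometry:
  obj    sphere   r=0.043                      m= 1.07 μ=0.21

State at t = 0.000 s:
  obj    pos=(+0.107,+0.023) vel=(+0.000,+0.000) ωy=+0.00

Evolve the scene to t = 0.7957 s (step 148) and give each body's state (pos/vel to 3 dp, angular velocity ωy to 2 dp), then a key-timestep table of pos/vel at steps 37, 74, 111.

State at t = 0.7957 s:
  obj    pos=(+0.758,-0.214) vel=(+1.637,-0.596) ωy=+40.50

Key-timestep trajectory:
   step    t(s)  obj.x    obj.z    obj.vx   obj.vz 
     37  0.1989   +0.148  +0.008  +0.409  -0.149
     74  0.3978   +0.270  -0.036  +0.818  -0.298
    111  0.5968   +0.473  -0.111  +1.228  -0.447


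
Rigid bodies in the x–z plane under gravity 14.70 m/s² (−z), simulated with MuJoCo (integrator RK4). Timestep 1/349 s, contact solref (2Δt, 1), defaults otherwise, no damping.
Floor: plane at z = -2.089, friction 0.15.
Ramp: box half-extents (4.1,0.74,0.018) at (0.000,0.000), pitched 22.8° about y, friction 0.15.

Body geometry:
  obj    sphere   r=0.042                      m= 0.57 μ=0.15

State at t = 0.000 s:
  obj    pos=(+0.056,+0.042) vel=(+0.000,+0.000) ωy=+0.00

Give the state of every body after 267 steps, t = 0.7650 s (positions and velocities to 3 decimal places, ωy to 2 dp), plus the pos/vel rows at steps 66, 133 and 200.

State at t = 0.7650 s:
  obj    pos=(+1.154,-0.420) vel=(+2.870,-1.206) ωy=+74.10

Key-timestep trajectory:
   step    t(s)  obj.x    obj.z    obj.vx   obj.vz 
     66  0.1891   +0.123  +0.013  +0.710  -0.298
    133  0.3811   +0.328  -0.073  +1.430  -0.601
    200  0.5731   +0.672  -0.217  +2.150  -0.904


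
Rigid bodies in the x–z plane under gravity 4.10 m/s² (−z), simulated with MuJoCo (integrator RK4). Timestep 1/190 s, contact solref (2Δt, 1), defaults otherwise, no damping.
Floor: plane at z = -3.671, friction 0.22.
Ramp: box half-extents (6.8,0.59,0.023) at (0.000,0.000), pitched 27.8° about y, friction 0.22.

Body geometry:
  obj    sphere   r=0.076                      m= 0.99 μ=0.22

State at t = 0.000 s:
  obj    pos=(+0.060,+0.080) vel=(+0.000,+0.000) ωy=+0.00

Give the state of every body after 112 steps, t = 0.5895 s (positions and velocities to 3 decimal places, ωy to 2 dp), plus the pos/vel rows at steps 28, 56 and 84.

State at t = 0.5895 s:
  obj    pos=(+0.270,-0.030) vel=(+0.712,-0.376) ωy=+10.59

Key-timestep trajectory:
   step    t(s)  obj.x    obj.z    obj.vx   obj.vz 
     28  0.1474   +0.073  +0.073  +0.178  -0.094
     56  0.2947   +0.113  +0.053  +0.356  -0.188
     84  0.4421   +0.178  +0.018  +0.534  -0.282


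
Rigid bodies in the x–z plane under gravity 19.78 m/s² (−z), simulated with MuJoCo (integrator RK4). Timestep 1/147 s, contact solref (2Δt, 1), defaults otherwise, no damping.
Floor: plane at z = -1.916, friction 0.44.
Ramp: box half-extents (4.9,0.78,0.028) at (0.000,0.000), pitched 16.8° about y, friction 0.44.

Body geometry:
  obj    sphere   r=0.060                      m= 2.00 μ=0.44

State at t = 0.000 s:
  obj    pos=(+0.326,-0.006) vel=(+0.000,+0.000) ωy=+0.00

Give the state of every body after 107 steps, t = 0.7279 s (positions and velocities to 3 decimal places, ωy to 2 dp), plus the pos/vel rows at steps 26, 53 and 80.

State at t = 0.7279 s:
  obj    pos=(+1.361,-0.319) vel=(+2.845,-0.859) ωy=+49.53

Key-timestep trajectory:
   step    t(s)  obj.x    obj.z    obj.vx   obj.vz 
     26  0.1769   +0.387  -0.025  +0.691  -0.209
     53  0.3605   +0.580  -0.083  +1.409  -0.425
     80  0.5442   +0.905  -0.181  +2.127  -0.642


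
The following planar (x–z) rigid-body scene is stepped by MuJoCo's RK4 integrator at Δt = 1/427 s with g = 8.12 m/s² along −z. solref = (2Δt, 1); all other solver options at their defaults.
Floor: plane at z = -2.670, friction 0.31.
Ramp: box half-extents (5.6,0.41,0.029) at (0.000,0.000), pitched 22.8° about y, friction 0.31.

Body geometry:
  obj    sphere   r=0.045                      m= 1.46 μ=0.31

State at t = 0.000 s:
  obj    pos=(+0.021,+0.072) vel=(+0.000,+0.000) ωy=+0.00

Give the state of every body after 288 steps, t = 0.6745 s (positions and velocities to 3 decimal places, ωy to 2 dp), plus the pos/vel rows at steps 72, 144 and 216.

State at t = 0.6745 s:
  obj    pos=(+0.492,-0.127) vel=(+1.398,-0.587) ωy=+33.68

Key-timestep trajectory:
   step    t(s)  obj.x    obj.z    obj.vx   obj.vz 
     72  0.1686   +0.050  +0.059  +0.349  -0.147
    144  0.3372   +0.139  +0.022  +0.699  -0.294
    216  0.5059   +0.286  -0.040  +1.048  -0.441


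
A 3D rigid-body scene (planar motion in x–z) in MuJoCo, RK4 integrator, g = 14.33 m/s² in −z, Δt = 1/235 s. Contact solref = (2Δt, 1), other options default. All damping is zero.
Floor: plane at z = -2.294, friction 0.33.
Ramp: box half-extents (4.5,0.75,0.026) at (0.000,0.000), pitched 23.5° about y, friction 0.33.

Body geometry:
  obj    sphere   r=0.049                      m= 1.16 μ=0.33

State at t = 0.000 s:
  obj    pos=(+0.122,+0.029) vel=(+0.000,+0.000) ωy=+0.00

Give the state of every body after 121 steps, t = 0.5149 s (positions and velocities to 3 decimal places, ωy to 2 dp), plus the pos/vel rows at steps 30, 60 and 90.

State at t = 0.5149 s:
  obj    pos=(+0.618,-0.187) vel=(+1.927,-0.838) ωy=+42.88

Key-timestep trajectory:
   step    t(s)  obj.x    obj.z    obj.vx   obj.vz 
     30  0.1277   +0.152  +0.015  +0.478  -0.208
     60  0.2553   +0.244  -0.024  +0.956  -0.416
     90  0.3830   +0.397  -0.091  +1.434  -0.623


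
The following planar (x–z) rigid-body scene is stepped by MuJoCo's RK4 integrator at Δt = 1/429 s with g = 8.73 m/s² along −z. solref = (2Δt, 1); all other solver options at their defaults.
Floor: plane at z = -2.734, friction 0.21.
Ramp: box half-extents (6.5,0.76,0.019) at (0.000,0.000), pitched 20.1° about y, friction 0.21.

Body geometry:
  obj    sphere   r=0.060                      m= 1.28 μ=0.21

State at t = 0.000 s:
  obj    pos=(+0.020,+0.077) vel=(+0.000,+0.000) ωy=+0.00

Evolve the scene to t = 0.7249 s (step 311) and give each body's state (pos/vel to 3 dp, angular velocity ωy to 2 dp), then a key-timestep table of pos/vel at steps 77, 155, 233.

State at t = 0.7249 s:
  obj    pos=(+0.549,-0.117) vel=(+1.459,-0.534) ωy=+25.89

Key-timestep trajectory:
   step    t(s)  obj.x    obj.z    obj.vx   obj.vz 
     77  0.1795   +0.052  +0.065  +0.361  -0.132
    155  0.3613   +0.151  +0.029  +0.727  -0.266
    233  0.5431   +0.317  -0.032  +1.093  -0.400


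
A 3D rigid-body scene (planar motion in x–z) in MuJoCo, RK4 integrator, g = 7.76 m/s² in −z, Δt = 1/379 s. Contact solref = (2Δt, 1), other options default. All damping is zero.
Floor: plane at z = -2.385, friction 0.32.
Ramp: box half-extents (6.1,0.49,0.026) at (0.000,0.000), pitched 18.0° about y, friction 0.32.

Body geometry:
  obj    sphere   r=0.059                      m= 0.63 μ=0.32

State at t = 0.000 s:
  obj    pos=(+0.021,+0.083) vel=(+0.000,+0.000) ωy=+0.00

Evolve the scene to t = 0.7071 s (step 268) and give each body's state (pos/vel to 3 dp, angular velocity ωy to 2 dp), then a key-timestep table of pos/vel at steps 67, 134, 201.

State at t = 0.7071 s:
  obj    pos=(+0.428,-0.050) vel=(+1.152,-0.374) ωy=+20.53

Key-timestep trajectory:
   step    t(s)  obj.x    obj.z    obj.vx   obj.vz 
     67  0.1768   +0.046  +0.074  +0.288  -0.094
    134  0.3536   +0.123  +0.049  +0.576  -0.187
    201  0.5303   +0.250  +0.008  +0.864  -0.281


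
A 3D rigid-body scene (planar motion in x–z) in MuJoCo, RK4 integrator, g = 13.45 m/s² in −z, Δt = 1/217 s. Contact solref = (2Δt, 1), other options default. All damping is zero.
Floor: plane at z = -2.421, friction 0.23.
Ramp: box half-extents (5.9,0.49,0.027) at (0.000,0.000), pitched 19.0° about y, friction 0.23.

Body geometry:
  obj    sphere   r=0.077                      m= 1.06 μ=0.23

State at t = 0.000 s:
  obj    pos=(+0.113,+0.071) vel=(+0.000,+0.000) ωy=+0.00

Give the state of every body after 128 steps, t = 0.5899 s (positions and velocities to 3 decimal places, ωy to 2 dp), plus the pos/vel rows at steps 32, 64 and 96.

State at t = 0.5899 s:
  obj    pos=(+0.628,-0.106) vel=(+1.745,-0.601) ωy=+23.95

Key-timestep trajectory:
   step    t(s)  obj.x    obj.z    obj.vx   obj.vz 
     32  0.1475   +0.145  +0.060  +0.436  -0.150
     64  0.2949   +0.242  +0.027  +0.872  -0.300
     96  0.4424   +0.402  -0.029  +1.308  -0.451


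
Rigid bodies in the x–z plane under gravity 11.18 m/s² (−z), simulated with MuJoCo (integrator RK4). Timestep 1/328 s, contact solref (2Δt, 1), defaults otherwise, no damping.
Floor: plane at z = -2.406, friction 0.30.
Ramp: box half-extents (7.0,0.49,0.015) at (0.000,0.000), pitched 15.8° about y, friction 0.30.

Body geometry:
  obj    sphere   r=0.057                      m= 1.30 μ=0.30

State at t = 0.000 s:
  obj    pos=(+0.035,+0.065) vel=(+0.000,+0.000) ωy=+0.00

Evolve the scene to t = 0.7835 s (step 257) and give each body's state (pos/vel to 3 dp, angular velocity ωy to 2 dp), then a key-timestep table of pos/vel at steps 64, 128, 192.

State at t = 0.7835 s:
  obj    pos=(+0.677,-0.117) vel=(+1.639,-0.464) ωy=+29.89

Key-timestep trajectory:
   step    t(s)  obj.x    obj.z    obj.vx   obj.vz 
     64  0.1951   +0.075  +0.054  +0.408  -0.116
    128  0.3902   +0.194  +0.020  +0.817  -0.231
    192  0.5854   +0.393  -0.037  +1.225  -0.347


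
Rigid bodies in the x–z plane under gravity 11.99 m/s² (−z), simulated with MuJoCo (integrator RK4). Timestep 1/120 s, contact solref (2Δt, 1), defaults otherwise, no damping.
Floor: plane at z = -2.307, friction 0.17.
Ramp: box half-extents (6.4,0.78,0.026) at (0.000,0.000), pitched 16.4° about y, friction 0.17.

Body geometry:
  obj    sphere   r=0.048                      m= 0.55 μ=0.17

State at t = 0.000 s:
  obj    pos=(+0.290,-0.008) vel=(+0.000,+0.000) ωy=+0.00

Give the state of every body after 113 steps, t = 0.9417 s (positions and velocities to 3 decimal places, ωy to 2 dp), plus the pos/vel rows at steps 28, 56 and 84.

State at t = 0.9417 s:
  obj    pos=(+1.318,-0.311) vel=(+2.184,-0.643) ωy=+47.42

Key-timestep trajectory:
   step    t(s)  obj.x    obj.z    obj.vx   obj.vz 
     28  0.2333   +0.353  -0.027  +0.541  -0.159
     56  0.4667   +0.543  -0.083  +1.083  -0.319
     84  0.7000   +0.858  -0.175  +1.624  -0.478


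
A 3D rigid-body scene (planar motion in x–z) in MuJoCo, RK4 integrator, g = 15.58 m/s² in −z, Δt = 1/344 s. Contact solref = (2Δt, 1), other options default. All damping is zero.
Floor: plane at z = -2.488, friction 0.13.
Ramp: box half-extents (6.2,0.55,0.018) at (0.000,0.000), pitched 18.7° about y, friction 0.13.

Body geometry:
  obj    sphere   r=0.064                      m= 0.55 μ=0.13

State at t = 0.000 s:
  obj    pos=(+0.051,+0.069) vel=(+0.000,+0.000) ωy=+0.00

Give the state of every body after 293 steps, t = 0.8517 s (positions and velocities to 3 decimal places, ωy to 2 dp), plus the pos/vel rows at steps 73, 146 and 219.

State at t = 0.8517 s:
  obj    pos=(+1.277,-0.346) vel=(+2.879,-0.974) ωy=+47.48

Key-timestep trajectory:
   step    t(s)  obj.x    obj.z    obj.vx   obj.vz 
     73  0.2122   +0.127  +0.044  +0.717  -0.243
    146  0.4244   +0.356  -0.034  +1.435  -0.486
    219  0.6366   +0.736  -0.163  +2.152  -0.728


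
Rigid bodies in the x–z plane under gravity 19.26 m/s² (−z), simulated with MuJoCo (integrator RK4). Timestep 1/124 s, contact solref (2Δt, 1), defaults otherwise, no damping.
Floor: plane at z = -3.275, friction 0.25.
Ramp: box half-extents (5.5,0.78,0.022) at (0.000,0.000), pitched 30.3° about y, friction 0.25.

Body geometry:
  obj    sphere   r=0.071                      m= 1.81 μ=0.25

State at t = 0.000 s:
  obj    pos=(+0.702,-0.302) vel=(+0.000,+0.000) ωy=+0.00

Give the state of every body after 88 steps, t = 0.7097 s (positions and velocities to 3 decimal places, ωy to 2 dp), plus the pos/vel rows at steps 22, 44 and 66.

State at t = 0.7097 s:
  obj    pos=(+2.211,-1.185) vel=(+4.253,-2.485) ωy=+69.34

Key-timestep trajectory:
   step    t(s)  obj.x    obj.z    obj.vx   obj.vz 
     22  0.1774   +0.796  -0.358  +1.064  -0.622
     44  0.3548   +1.079  -0.523  +2.127  -1.243
     66  0.5323   +1.551  -0.799  +3.190  -1.864


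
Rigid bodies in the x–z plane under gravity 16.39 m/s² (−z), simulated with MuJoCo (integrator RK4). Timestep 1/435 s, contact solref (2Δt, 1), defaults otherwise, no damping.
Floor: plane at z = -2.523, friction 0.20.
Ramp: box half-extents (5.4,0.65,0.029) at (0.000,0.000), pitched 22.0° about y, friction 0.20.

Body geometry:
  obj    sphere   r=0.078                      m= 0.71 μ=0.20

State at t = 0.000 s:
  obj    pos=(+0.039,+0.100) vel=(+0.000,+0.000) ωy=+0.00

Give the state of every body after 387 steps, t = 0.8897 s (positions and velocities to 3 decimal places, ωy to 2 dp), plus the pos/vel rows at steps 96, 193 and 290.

State at t = 0.8897 s:
  obj    pos=(+1.648,-0.551) vel=(+3.618,-1.462) ωy=+50.02

Key-timestep trajectory:
   step    t(s)  obj.x    obj.z    obj.vx   obj.vz 
     96  0.2207   +0.138  +0.060  +0.898  -0.363
    193  0.4437   +0.439  -0.062  +1.804  -0.729
    290  0.6667   +0.943  -0.265  +2.711  -1.095


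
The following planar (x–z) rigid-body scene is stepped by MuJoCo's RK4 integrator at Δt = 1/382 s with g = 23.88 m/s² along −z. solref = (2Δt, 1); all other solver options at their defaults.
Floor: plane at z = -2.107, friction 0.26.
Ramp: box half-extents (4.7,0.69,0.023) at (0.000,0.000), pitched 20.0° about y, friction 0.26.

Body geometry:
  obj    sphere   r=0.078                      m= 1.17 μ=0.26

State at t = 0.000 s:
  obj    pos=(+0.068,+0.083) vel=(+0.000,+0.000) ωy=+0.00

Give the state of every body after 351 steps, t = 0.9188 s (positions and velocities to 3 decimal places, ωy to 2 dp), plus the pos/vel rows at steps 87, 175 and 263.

State at t = 0.9188 s:
  obj    pos=(+2.382,-0.760) vel=(+5.037,-1.833) ωy=+68.72

Key-timestep trajectory:
   step    t(s)  obj.x    obj.z    obj.vx   obj.vz 
     87  0.2277   +0.210  +0.031  +1.249  -0.454
    175  0.4581   +0.643  -0.127  +2.512  -0.914
    263  0.6885   +1.367  -0.390  +3.774  -1.374


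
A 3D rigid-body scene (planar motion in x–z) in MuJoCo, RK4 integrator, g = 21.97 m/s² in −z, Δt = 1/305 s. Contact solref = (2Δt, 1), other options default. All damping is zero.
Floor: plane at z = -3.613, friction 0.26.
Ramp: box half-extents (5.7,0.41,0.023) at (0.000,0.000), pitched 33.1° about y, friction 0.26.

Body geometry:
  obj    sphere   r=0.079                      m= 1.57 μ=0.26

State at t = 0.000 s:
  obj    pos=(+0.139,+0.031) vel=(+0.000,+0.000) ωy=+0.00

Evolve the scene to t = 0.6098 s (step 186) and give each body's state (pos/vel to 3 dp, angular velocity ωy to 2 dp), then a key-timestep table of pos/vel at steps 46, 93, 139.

State at t = 0.6098 s:
  obj    pos=(+1.474,-0.839) vel=(+4.379,-2.854) ωy=+66.14

Key-timestep trajectory:
   step    t(s)  obj.x    obj.z    obj.vx   obj.vz 
     46  0.1508   +0.221  -0.022  +1.083  -0.706
     93  0.3049   +0.473  -0.187  +2.190  -1.427
    139  0.4557   +0.885  -0.455  +3.272  -2.133


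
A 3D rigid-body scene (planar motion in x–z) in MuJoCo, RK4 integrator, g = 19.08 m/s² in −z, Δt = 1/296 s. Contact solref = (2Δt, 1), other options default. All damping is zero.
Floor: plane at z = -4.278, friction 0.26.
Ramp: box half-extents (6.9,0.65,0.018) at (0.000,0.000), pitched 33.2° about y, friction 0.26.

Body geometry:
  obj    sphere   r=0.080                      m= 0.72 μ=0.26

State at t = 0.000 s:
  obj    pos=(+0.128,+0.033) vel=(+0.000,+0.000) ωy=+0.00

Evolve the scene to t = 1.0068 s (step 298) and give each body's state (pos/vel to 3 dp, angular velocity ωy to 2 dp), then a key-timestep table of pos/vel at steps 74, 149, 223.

State at t = 1.0068 s:
  obj    pos=(+3.293,-2.038) vel=(+6.287,-4.114) ωy=+93.89

Key-timestep trajectory:
   step    t(s)  obj.x    obj.z    obj.vx   obj.vz 
     74  0.2500   +0.323  -0.095  +1.561  -1.022
    149  0.5034   +0.919  -0.485  +3.144  -2.057
    223  0.7534   +1.901  -1.127  +4.705  -3.079


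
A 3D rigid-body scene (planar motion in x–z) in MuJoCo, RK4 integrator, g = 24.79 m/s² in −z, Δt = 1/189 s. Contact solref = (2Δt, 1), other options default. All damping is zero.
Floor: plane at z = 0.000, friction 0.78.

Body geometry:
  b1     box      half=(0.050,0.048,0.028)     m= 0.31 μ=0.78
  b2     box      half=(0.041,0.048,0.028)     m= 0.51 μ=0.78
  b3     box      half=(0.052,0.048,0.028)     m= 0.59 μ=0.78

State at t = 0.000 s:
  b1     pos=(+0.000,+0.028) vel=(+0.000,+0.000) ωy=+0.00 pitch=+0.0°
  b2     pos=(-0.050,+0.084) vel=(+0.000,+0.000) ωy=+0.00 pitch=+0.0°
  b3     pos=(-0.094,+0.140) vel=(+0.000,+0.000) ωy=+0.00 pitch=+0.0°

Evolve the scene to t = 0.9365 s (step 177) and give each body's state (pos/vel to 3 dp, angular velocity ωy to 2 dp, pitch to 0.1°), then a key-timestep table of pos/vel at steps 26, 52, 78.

State at t = 0.9365 s:
  b1     pos=(+0.000,+0.028) vel=(+0.000,+0.000) ωy=+0.00 pitch=+0.0°
  b2     pos=(-0.086,+0.041) vel=(+0.000,+0.000) ωy=+0.00 pitch=-90.0°
  b3     pos=(-0.269,+0.028) vel=(+0.000,+0.000) ωy=+0.00 pitch=+180.0°

Key-timestep trajectory:
   step    t(s)  b1.x    b1.z    b1.vx   b1.vz   b2.x    b2.z    b2.vx   b2.vz   b3.x    b3.z    b3.vx   b3.vz 
     26  0.1376   +0.000  +0.028  +0.001  +0.001   -0.078  +0.062  -0.381  -0.860   -0.157  +0.052  -0.593  -0.332
     52  0.2751   +0.000  +0.028  +0.000  +0.000   -0.086  +0.041  +0.002  +0.004   -0.211  +0.059  -0.152  +0.007
     78  0.4127   +0.000  +0.028  +0.000  +0.000   -0.086  +0.041  +0.000  +0.000   -0.244  +0.051  -0.490  -0.255


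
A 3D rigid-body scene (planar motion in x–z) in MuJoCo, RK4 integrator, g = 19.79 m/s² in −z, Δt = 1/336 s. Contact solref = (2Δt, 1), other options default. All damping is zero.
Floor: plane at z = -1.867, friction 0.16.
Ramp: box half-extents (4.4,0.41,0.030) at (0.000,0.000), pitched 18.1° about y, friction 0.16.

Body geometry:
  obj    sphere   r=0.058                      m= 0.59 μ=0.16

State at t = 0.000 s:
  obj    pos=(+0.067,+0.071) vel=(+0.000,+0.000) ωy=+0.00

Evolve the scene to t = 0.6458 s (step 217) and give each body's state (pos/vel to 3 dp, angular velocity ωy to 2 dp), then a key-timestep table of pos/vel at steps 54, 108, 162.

State at t = 0.6458 s:
  obj    pos=(+0.938,-0.214) vel=(+2.696,-0.881) ωy=+48.89

Key-timestep trajectory:
   step    t(s)  obj.x    obj.z    obj.vx   obj.vz 
     54  0.1607   +0.121  +0.053  +0.671  -0.219
    108  0.3214   +0.283  +0.000  +1.342  -0.439
    162  0.4821   +0.552  -0.088  +2.013  -0.658


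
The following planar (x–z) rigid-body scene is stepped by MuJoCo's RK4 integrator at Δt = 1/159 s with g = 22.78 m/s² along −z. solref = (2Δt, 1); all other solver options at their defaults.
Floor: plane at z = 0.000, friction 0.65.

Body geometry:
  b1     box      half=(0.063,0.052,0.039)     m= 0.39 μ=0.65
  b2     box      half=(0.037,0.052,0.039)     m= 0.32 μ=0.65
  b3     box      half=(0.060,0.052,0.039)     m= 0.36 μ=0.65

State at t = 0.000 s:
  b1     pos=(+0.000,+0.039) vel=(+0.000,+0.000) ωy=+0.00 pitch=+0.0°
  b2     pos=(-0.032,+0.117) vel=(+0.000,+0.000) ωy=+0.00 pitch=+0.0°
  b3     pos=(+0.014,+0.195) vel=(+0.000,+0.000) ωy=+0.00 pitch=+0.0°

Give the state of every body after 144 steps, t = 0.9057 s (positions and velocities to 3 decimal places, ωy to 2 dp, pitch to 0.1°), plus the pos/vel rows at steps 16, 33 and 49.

State at t = 0.9057 s:
  b1     pos=(+0.000,+0.039) vel=(+0.000,+0.000) ωy=+0.00 pitch=+0.0°
  b2     pos=(-0.032,+0.117) vel=(+0.000,+0.000) ωy=+0.00 pitch=+0.0°
  b3     pos=(+0.162,+0.039) vel=(+0.000,+0.000) ωy=+0.00 pitch=+180.0°

Key-timestep trajectory:
   step    t(s)  b1.x    b1.z    b1.vx   b1.vz   b2.x    b2.z    b2.vx   b2.vz   b3.x    b3.z    b3.vx   b3.vz 
     16  0.1006   +0.000  +0.039  -0.001  +0.000   -0.032  +0.117  -0.003  +0.001   +0.028  +0.188  +0.310  -0.203
     33  0.2075   +0.000  +0.039  +0.000  +0.001   -0.032  +0.117  -0.001  +0.001   +0.085  +0.134  +0.871  -0.274
     49  0.3082   +0.000  +0.039  +0.000  +0.000   -0.032  +0.117  +0.000  +0.000   +0.165  +0.031  -0.035  +0.234


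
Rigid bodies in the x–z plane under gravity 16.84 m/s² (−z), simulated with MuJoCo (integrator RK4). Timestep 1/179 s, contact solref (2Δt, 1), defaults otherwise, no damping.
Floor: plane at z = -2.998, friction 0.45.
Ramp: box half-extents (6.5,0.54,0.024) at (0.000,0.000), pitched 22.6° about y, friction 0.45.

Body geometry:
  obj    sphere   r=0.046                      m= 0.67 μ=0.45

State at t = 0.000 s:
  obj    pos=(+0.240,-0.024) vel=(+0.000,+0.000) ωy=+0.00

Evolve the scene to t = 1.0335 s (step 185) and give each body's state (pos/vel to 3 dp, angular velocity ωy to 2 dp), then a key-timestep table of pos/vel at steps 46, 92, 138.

State at t = 1.0335 s:
  obj    pos=(+2.519,-0.973) vel=(+4.410,-1.836) ωy=+103.85

Key-timestep trajectory:
   step    t(s)  obj.x    obj.z    obj.vx   obj.vz 
     46  0.2570   +0.381  -0.083  +1.097  -0.457
     92  0.5140   +0.804  -0.259  +2.193  -0.913
    138  0.7709   +1.508  -0.552  +3.290  -1.369


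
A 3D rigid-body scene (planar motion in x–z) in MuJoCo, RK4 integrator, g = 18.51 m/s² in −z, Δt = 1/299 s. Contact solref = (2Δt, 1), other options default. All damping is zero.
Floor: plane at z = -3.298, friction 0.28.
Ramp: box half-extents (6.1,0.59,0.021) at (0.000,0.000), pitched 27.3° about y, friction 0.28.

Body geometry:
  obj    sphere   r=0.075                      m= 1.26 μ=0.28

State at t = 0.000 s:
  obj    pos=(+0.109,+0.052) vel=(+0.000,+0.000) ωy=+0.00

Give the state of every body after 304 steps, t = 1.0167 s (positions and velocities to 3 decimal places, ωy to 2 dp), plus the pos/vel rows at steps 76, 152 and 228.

State at t = 1.0167 s:
  obj    pos=(+2.894,-1.386) vel=(+5.479,-2.828) ωy=+82.20

Key-timestep trajectory:
   step    t(s)  obj.x    obj.z    obj.vx   obj.vz 
     76  0.2542   +0.283  -0.038  +1.370  -0.707
    152  0.5084   +0.805  -0.308  +2.740  -1.414
    228  0.7625   +1.676  -0.757  +4.109  -2.121


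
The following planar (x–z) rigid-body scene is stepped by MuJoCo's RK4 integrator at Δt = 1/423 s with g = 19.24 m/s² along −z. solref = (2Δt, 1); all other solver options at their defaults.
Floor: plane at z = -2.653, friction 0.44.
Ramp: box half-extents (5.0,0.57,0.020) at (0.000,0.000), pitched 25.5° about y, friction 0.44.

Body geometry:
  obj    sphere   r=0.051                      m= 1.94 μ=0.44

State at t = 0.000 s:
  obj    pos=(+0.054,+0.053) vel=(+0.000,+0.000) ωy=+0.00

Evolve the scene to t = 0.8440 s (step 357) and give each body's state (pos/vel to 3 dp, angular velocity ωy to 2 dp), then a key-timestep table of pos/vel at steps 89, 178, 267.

State at t = 0.8440 s:
  obj    pos=(+1.956,-0.854) vel=(+4.507,-2.150) ωy=+97.90

Key-timestep trajectory:
   step    t(s)  obj.x    obj.z    obj.vx   obj.vz 
     89  0.2104   +0.172  -0.003  +1.124  -0.536
    178  0.4208   +0.527  -0.173  +2.247  -1.072
    267  0.6312   +1.118  -0.455  +3.371  -1.608


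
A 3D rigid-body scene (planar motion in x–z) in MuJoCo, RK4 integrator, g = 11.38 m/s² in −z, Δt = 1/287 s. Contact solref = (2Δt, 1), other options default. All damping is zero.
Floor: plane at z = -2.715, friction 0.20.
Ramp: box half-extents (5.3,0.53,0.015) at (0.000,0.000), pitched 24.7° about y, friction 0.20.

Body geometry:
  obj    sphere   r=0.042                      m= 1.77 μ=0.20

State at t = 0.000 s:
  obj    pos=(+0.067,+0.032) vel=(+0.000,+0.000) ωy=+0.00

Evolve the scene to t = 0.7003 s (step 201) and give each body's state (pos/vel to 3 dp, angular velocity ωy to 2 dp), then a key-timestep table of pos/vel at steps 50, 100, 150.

State at t = 0.7003 s:
  obj    pos=(+0.824,-0.316) vel=(+2.161,-0.994) ωy=+56.63

Key-timestep trajectory:
   step    t(s)  obj.x    obj.z    obj.vx   obj.vz 
     50  0.1742   +0.114  +0.010  +0.538  -0.247
    100  0.3484   +0.254  -0.054  +1.075  -0.495
    150  0.5226   +0.489  -0.162  +1.613  -0.742


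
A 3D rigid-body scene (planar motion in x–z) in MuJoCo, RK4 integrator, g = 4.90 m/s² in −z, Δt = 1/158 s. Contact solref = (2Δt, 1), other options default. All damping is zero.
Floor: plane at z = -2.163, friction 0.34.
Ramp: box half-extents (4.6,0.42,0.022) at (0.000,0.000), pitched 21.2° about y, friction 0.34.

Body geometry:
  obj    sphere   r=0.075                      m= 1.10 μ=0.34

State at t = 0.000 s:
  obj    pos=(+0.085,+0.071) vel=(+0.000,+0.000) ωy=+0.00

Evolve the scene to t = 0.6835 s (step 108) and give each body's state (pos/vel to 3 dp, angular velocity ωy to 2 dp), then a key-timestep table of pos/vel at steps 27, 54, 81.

State at t = 0.6835 s:
  obj    pos=(+0.361,-0.036) vel=(+0.807,-0.313) ωy=+11.53

Key-timestep trajectory:
   step    t(s)  obj.x    obj.z    obj.vx   obj.vz 
     27  0.1709   +0.102  +0.064  +0.202  -0.078
     54  0.3418   +0.154  +0.044  +0.403  -0.156
     81  0.5127   +0.240  +0.011  +0.605  -0.235


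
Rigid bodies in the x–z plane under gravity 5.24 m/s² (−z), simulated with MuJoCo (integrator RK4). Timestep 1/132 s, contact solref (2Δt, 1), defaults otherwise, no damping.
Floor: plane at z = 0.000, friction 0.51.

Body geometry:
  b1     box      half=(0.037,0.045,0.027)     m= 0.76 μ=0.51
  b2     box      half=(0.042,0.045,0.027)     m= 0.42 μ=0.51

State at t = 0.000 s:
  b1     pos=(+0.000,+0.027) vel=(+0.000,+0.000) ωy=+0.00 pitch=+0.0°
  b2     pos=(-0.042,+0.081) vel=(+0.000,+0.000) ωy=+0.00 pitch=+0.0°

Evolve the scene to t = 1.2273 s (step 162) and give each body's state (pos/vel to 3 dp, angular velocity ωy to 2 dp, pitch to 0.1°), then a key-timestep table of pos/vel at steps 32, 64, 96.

State at t = 1.2273 s:
  b1     pos=(+0.000,+0.027) vel=(+0.000,+0.000) ωy=+0.00 pitch=+0.0°
  b2     pos=(-0.152,+0.027) vel=(+0.000,+0.000) ωy=+0.00 pitch=+180.0°

Key-timestep trajectory:
   step    t(s)  b1.x    b1.z    b1.vx   b1.vz   b2.x    b2.z    b2.vx   b2.vz 
     32  0.2424   +0.000  +0.027  +0.000  +0.000   -0.059  +0.071  -0.152  -0.177
     64  0.4848   +0.000  +0.027  +0.000  +0.000   -0.102  +0.049  -0.092  +0.015
     96  0.7273   +0.000  +0.027  +0.000  +0.000   -0.124  +0.047  -0.153  -0.051


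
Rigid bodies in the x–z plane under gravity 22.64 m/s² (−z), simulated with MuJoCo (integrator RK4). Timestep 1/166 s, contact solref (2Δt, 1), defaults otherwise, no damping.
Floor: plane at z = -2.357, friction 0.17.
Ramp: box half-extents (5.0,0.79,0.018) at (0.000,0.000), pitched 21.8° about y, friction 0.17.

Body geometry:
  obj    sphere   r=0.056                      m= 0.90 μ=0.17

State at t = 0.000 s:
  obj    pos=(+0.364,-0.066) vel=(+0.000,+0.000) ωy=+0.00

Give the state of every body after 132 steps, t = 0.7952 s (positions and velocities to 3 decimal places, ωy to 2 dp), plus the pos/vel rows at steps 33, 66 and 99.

State at t = 0.7952 s:
  obj    pos=(+2.127,-0.771) vel=(+4.435,-1.774) ωy=+85.25

Key-timestep trajectory:
   step    t(s)  obj.x    obj.z    obj.vx   obj.vz 
     33  0.1988   +0.474  -0.110  +1.109  -0.444
     66  0.3976   +0.805  -0.242  +2.218  -0.887
     99  0.5964   +1.356  -0.463  +3.326  -1.330


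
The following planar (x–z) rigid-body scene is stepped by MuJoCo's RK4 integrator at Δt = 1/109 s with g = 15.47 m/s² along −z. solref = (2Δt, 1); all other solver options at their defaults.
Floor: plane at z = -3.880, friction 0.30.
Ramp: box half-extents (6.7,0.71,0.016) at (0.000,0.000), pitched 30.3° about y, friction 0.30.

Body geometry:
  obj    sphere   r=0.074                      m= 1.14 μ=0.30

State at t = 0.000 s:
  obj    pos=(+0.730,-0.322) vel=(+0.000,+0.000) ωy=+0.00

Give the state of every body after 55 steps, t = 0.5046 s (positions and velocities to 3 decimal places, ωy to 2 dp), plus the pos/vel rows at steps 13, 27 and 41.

State at t = 0.5046 s:
  obj    pos=(+1.343,-0.681) vel=(+2.429,-1.419) ωy=+37.98

Key-timestep trajectory:
   step    t(s)  obj.x    obj.z    obj.vx   obj.vz 
     13  0.1193   +0.764  -0.342  +0.575  -0.335
     27  0.2477   +0.878  -0.409  +1.193  -0.697
     41  0.3761   +1.071  -0.521  +1.811  -1.058


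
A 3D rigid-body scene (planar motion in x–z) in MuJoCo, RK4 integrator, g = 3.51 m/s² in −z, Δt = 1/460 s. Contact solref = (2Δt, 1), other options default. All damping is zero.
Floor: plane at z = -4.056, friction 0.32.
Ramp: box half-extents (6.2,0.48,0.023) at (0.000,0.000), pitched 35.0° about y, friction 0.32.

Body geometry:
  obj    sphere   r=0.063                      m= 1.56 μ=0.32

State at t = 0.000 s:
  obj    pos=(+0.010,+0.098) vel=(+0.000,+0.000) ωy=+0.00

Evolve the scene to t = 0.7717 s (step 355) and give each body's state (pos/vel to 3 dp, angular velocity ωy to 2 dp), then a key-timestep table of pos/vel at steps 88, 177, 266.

State at t = 0.7717 s:
  obj    pos=(+0.361,-0.148) vel=(+0.909,-0.637) ωy=+17.61

Key-timestep trajectory:
   step    t(s)  obj.x    obj.z    obj.vx   obj.vz 
     88  0.1913   +0.032  +0.083  +0.225  -0.158
    177  0.3848   +0.097  +0.037  +0.453  -0.317
    266  0.5783   +0.207  -0.040  +0.681  -0.477


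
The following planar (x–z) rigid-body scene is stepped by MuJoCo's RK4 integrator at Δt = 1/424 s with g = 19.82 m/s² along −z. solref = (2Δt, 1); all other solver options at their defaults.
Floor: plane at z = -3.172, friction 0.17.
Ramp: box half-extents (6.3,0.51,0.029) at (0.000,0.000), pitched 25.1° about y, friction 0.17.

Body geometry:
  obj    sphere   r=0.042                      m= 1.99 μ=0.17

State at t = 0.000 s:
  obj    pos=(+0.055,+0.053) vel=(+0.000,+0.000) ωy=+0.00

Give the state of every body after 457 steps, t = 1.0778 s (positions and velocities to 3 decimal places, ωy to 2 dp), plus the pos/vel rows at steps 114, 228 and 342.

State at t = 1.0778 s:
  obj    pos=(+3.214,-1.427) vel=(+5.862,-2.746) ωy=+154.10

Key-timestep trajectory:
   step    t(s)  obj.x    obj.z    obj.vx   obj.vz 
    114  0.2689   +0.252  -0.039  +1.462  -0.685
    228  0.5377   +0.841  -0.316  +2.925  -1.370
    342  0.8066   +1.824  -0.776  +4.387  -2.055


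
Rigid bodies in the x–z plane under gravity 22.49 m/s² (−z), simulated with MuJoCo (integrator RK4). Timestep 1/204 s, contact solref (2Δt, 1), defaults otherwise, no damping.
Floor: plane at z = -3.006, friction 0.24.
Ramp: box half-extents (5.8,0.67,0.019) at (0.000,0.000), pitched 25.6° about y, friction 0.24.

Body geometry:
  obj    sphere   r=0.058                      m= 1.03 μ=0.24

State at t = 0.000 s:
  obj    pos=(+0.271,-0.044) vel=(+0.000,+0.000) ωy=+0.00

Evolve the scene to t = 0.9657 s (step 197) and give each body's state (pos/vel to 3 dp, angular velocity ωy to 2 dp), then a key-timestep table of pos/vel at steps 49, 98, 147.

State at t = 0.9657 s:
  obj    pos=(+3.190,-1.443) vel=(+6.045,-2.896) ωy=+115.54

Key-timestep trajectory:
   step    t(s)  obj.x    obj.z    obj.vx   obj.vz 
     49  0.2402   +0.452  -0.131  +1.504  -0.721
     98  0.4804   +0.993  -0.391  +3.007  -1.441
    147  0.7206   +1.896  -0.823  +4.511  -2.161


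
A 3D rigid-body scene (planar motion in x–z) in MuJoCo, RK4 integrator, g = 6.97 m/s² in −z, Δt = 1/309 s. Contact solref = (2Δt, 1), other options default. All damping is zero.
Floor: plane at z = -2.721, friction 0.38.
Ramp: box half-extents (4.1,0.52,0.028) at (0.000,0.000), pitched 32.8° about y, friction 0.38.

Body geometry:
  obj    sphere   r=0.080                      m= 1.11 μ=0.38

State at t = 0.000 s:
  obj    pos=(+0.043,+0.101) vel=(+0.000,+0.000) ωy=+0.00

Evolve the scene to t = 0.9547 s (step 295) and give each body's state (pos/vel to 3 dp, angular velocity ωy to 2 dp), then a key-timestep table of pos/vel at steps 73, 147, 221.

State at t = 0.9547 s:
  obj    pos=(+1.076,-0.565) vel=(+2.164,-1.395) ωy=+32.18

Key-timestep trajectory:
   step    t(s)  obj.x    obj.z    obj.vx   obj.vz 
     73  0.2362   +0.106  +0.060  +0.536  -0.345
    147  0.4757   +0.300  -0.065  +1.079  -0.695
    221  0.7152   +0.623  -0.273  +1.621  -1.045
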